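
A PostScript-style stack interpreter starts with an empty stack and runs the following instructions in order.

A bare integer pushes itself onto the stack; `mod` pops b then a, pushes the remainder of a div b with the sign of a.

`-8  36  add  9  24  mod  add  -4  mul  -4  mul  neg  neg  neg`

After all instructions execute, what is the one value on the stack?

-8  -> -8
36  -> -8 36
add -> 28
9   -> 28 9
24  -> 28 9 24
mod -> 28 9
add -> 37
-4  -> 37 -4
mul -> -148
-4  -> -148 -4
mul -> 592
neg -> -592
neg -> 592
neg -> -592

-592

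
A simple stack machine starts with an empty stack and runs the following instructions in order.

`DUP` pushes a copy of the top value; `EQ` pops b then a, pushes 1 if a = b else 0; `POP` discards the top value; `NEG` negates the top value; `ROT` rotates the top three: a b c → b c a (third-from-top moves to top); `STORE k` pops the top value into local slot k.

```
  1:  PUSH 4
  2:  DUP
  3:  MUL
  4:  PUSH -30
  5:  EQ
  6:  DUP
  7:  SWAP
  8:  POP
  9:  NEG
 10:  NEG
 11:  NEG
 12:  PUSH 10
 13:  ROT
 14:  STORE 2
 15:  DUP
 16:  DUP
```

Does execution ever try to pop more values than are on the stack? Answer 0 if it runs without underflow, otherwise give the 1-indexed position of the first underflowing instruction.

13

PUSH 4   -> [4]
DUP      -> [4, 4]
MUL      -> [16]
PUSH -30 -> [16, -30]
EQ       -> [0]
DUP      -> [0, 0]
SWAP     -> [0, 0]
POP      -> [0]
NEG      -> [0]
NEG      -> [0]
NEG      -> [0]
PUSH 10  -> [0, 10]
ROT  — needs 3 operands, stack has 2 → underflow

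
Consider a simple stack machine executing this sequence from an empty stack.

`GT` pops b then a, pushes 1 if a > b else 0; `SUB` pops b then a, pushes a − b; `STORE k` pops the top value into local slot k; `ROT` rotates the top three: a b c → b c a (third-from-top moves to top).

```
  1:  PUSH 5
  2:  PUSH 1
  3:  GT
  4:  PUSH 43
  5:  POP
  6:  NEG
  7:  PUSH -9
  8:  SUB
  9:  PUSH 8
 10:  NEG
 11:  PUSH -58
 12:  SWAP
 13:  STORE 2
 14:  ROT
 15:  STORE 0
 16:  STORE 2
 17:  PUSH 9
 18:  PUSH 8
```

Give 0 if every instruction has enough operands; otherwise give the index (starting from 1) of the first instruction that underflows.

14

PUSH 5   -> 5
PUSH 1   -> 5 1
GT       -> 1
PUSH 43  -> 1 43
POP      -> 1
NEG      -> -1
PUSH -9  -> -1 -9
SUB      -> 8
PUSH 8   -> 8 8
NEG      -> 8 -8
PUSH -58 -> 8 -8 -58
SWAP     -> 8 -58 -8
STORE 2  -> 8 -58
ROT  — needs 3 operands, stack has 2 → underflow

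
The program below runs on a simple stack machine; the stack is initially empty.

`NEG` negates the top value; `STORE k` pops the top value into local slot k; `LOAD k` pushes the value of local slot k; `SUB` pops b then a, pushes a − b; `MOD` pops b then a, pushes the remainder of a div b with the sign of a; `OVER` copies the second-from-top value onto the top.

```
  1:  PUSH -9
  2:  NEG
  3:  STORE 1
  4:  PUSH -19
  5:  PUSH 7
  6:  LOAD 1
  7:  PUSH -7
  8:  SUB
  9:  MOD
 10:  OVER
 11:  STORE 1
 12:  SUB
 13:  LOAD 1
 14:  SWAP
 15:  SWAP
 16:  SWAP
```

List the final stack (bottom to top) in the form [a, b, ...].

[-19, -26]

PUSH -9  -> -9
NEG      -> 9
STORE 1  -> (empty)
PUSH -19 -> -19
PUSH 7   -> -19 7
LOAD 1   -> -19 7 9
PUSH -7  -> -19 7 9 -7
SUB      -> -19 7 16
MOD      -> -19 7
OVER     -> -19 7 -19
STORE 1  -> -19 7
SUB      -> -26
LOAD 1   -> -26 -19
SWAP     -> -19 -26
SWAP     -> -26 -19
SWAP     -> -19 -26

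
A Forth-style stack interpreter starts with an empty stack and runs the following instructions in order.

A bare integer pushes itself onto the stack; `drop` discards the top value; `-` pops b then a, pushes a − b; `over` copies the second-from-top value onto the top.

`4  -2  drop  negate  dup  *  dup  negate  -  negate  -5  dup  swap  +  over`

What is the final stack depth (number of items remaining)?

3

4      -> 4
-2     -> 4 -2
drop   -> 4
negate -> -4
dup    -> -4 -4
*      -> 16
dup    -> 16 16
negate -> 16 -16
-      -> 32
negate -> -32
-5     -> -32 -5
dup    -> -32 -5 -5
swap   -> -32 -5 -5
+      -> -32 -10
over   -> -32 -10 -32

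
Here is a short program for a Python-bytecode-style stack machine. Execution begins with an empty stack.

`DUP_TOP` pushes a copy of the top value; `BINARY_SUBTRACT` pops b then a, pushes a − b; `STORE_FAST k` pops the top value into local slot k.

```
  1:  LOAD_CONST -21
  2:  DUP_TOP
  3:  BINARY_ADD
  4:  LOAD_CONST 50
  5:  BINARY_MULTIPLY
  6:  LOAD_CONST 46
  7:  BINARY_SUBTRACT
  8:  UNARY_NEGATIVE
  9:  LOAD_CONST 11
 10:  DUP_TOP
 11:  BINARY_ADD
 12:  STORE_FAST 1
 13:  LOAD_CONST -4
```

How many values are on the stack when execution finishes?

LOAD_CONST -21  -> [-21]
DUP_TOP         -> [-21, -21]
BINARY_ADD      -> [-42]
LOAD_CONST 50   -> [-42, 50]
BINARY_MULTIPLY -> [-2100]
LOAD_CONST 46   -> [-2100, 46]
BINARY_SUBTRACT -> [-2146]
UNARY_NEGATIVE  -> [2146]
LOAD_CONST 11   -> [2146, 11]
DUP_TOP         -> [2146, 11, 11]
BINARY_ADD      -> [2146, 22]
STORE_FAST 1    -> [2146]
LOAD_CONST -4   -> [2146, -4]

2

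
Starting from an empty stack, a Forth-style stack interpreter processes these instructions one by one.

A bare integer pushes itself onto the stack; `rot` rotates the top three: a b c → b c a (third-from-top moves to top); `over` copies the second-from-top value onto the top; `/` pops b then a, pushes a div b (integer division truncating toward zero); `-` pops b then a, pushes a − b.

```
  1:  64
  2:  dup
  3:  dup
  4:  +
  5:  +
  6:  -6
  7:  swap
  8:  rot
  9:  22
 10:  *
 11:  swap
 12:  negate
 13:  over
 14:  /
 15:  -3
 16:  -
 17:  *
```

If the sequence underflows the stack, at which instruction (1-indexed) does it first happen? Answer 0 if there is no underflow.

64   -> [64]
dup  -> [64, 64]
dup  -> [64, 64, 64]
+    -> [64, 128]
+    -> [192]
-6   -> [192, -6]
swap -> [-6, 192]
rot  — needs 3 operands, stack has 2 → underflow

8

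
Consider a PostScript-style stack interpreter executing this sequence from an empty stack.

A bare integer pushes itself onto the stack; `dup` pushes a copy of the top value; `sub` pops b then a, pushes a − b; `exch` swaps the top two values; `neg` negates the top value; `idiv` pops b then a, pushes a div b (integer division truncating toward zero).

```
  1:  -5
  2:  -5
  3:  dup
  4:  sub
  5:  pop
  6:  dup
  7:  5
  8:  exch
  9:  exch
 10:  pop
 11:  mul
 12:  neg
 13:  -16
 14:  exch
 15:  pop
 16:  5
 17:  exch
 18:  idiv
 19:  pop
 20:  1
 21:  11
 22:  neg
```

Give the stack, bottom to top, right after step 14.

-5    [-5]
-5    [-5, -5]
dup   [-5, -5, -5]
sub   [-5, 0]
pop   [-5]
dup   [-5, -5]
5     [-5, -5, 5]
exch  [-5, 5, -5]
exch  [-5, -5, 5]
pop   [-5, -5]
mul   [25]
neg   [-25]
-16   [-25, -16]
exch  [-16, -25]

[-16, -25]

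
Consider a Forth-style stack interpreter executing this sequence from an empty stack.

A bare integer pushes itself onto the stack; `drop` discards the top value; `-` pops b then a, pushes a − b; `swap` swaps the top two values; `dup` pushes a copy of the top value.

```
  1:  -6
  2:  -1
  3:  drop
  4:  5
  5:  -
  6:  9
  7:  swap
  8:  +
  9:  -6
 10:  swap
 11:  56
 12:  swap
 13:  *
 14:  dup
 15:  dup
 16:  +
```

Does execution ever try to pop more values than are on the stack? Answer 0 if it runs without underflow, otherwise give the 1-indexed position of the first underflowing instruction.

-6   -> [-6]
-1   -> [-6, -1]
drop -> [-6]
5    -> [-6, 5]
-    -> [-11]
9    -> [-11, 9]
swap -> [9, -11]
+    -> [-2]
-6   -> [-2, -6]
swap -> [-6, -2]
56   -> [-6, -2, 56]
swap -> [-6, 56, -2]
*    -> [-6, -112]
dup  -> [-6, -112, -112]
dup  -> [-6, -112, -112, -112]
+    -> [-6, -112, -224]

0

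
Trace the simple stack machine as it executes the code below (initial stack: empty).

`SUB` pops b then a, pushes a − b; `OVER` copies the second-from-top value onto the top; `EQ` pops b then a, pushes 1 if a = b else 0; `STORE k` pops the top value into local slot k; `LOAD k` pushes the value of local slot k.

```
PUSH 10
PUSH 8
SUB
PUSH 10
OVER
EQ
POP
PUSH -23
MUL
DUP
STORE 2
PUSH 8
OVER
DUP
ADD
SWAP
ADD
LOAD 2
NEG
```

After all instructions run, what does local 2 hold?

-46

PUSH 10  : [10]
PUSH 8   : [10, 8]
SUB      : [2]
PUSH 10  : [2, 10]
OVER     : [2, 10, 2]
EQ       : [2, 0]
POP      : [2]
PUSH -23 : [2, -23]
MUL      : [-46]
DUP      : [-46, -46]
STORE 2  : [-46]
PUSH 8   : [-46, 8]
OVER     : [-46, 8, -46]
DUP      : [-46, 8, -46, -46]
ADD      : [-46, 8, -92]
SWAP     : [-46, -92, 8]
ADD      : [-46, -84]
LOAD 2   : [-46, -84, -46]
NEG      : [-46, -84, 46]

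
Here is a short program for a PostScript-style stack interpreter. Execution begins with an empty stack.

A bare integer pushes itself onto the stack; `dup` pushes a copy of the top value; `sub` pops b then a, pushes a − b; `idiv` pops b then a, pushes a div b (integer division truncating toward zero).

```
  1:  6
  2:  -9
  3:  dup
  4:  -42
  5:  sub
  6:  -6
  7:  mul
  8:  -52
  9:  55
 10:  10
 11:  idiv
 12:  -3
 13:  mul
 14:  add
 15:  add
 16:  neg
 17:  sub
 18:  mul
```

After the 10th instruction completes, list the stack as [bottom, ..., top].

6   : [6]
-9  : [6, -9]
dup : [6, -9, -9]
-42 : [6, -9, -9, -42]
sub : [6, -9, 33]
-6  : [6, -9, 33, -6]
mul : [6, -9, -198]
-52 : [6, -9, -198, -52]
55  : [6, -9, -198, -52, 55]
10  : [6, -9, -198, -52, 55, 10]

[6, -9, -198, -52, 55, 10]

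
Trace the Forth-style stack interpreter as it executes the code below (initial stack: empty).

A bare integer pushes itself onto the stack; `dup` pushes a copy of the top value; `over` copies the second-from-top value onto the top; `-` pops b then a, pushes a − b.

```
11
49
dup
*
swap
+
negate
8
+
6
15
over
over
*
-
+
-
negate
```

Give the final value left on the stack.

2335

11     : 11
49     : 11 49
dup    : 11 49 49
*      : 11 2401
swap   : 2401 11
+      : 2412
negate : -2412
8      : -2412 8
+      : -2404
6      : -2404 6
15     : -2404 6 15
over   : -2404 6 15 6
over   : -2404 6 15 6 15
*      : -2404 6 15 90
-      : -2404 6 -75
+      : -2404 -69
-      : -2335
negate : 2335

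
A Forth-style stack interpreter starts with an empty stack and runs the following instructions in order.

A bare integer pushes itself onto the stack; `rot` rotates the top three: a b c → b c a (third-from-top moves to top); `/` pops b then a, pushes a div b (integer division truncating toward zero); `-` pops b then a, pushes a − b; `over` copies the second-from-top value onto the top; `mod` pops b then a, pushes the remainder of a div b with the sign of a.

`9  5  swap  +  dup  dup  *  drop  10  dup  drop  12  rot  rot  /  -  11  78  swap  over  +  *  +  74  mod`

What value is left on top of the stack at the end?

71

9    -> 9
5    -> 9 5
swap -> 5 9
+    -> 14
dup  -> 14 14
dup  -> 14 14 14
*    -> 14 196
drop -> 14
10   -> 14 10
dup  -> 14 10 10
drop -> 14 10
12   -> 14 10 12
rot  -> 10 12 14
rot  -> 12 14 10
/    -> 12 1
-    -> 11
11   -> 11 11
78   -> 11 11 78
swap -> 11 78 11
over -> 11 78 11 78
+    -> 11 78 89
*    -> 11 6942
+    -> 6953
74   -> 6953 74
mod  -> 71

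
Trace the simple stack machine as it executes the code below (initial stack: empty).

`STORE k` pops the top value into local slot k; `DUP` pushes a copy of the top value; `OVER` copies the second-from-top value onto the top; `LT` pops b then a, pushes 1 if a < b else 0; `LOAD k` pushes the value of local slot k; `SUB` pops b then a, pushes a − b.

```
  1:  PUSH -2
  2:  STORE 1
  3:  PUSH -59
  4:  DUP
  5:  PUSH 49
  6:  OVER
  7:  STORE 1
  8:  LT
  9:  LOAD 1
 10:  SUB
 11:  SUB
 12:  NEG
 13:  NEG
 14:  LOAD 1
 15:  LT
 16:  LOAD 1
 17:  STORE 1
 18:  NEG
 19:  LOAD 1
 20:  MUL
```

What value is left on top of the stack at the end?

59

PUSH -2  : -2
STORE 1  : (empty)
PUSH -59 : -59
DUP      : -59 -59
PUSH 49  : -59 -59 49
OVER     : -59 -59 49 -59
STORE 1  : -59 -59 49
LT       : -59 1
LOAD 1   : -59 1 -59
SUB      : -59 60
SUB      : -119
NEG      : 119
NEG      : -119
LOAD 1   : -119 -59
LT       : 1
LOAD 1   : 1 -59
STORE 1  : 1
NEG      : -1
LOAD 1   : -1 -59
MUL      : 59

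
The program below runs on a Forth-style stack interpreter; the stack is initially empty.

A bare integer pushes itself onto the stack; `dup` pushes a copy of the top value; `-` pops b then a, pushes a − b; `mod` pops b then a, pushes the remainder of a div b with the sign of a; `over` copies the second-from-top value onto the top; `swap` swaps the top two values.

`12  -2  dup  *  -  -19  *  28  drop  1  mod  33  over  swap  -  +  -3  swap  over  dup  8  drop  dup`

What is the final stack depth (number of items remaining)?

12   -> [12]
-2   -> [12, -2]
dup  -> [12, -2, -2]
*    -> [12, 4]
-    -> [8]
-19  -> [8, -19]
*    -> [-152]
28   -> [-152, 28]
drop -> [-152]
1    -> [-152, 1]
mod  -> [0]
33   -> [0, 33]
over -> [0, 33, 0]
swap -> [0, 0, 33]
-    -> [0, -33]
+    -> [-33]
-3   -> [-33, -3]
swap -> [-3, -33]
over -> [-3, -33, -3]
dup  -> [-3, -33, -3, -3]
8    -> [-3, -33, -3, -3, 8]
drop -> [-3, -33, -3, -3]
dup  -> [-3, -33, -3, -3, -3]

5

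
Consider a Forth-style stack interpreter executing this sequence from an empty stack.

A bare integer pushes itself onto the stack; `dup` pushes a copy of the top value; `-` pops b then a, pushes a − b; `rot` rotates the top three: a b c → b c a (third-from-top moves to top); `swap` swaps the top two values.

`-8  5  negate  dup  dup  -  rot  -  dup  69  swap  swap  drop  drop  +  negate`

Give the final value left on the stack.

-8      -8
5       -8 5
negate  -8 -5
dup     -8 -5 -5
dup     -8 -5 -5 -5
-       -8 -5 0
rot     -5 0 -8
-       -5 8
dup     -5 8 8
69      -5 8 8 69
swap    -5 8 69 8
swap    -5 8 8 69
drop    -5 8 8
drop    -5 8
+       3
negate  -3

-3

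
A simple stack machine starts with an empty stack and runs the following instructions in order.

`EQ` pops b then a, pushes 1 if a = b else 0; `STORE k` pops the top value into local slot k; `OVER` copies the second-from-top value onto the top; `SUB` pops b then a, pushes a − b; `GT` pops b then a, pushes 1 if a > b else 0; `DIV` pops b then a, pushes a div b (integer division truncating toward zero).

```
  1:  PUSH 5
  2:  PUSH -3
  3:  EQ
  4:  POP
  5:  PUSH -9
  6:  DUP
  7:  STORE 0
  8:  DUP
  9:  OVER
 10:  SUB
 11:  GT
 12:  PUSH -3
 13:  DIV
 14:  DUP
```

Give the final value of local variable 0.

-9

PUSH 5  → 5
PUSH -3 → 5 -3
EQ      → 0
POP     → (empty)
PUSH -9 → -9
DUP     → -9 -9
STORE 0 → -9
DUP     → -9 -9
OVER    → -9 -9 -9
SUB     → -9 0
GT      → 0
PUSH -3 → 0 -3
DIV     → 0
DUP     → 0 0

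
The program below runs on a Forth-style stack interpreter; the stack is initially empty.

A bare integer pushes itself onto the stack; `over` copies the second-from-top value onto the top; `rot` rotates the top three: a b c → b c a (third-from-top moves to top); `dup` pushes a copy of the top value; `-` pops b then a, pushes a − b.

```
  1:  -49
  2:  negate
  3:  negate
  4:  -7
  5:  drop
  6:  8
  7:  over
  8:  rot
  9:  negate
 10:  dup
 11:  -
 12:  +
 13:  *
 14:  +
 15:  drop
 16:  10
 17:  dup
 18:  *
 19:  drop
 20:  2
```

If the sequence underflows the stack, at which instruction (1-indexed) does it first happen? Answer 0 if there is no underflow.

-49    : -49
negate : 49
negate : -49
-7     : -49 -7
drop   : -49
8      : -49 8
over   : -49 8 -49
rot    : 8 -49 -49
negate : 8 -49 49
dup    : 8 -49 49 49
-      : 8 -49 0
+      : 8 -49
*      : -392
+  — needs 2 operands, stack has 1 → underflow

14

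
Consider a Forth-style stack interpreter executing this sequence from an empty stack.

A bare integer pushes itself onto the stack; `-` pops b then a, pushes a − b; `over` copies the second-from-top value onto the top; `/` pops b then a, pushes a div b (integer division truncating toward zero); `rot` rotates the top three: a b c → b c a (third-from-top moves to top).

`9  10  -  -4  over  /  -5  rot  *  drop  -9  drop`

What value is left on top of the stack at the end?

9    -> [9]
10   -> [9, 10]
-    -> [-1]
-4   -> [-1, -4]
over -> [-1, -4, -1]
/    -> [-1, 4]
-5   -> [-1, 4, -5]
rot  -> [4, -5, -1]
*    -> [4, 5]
drop -> [4]
-9   -> [4, -9]
drop -> [4]

4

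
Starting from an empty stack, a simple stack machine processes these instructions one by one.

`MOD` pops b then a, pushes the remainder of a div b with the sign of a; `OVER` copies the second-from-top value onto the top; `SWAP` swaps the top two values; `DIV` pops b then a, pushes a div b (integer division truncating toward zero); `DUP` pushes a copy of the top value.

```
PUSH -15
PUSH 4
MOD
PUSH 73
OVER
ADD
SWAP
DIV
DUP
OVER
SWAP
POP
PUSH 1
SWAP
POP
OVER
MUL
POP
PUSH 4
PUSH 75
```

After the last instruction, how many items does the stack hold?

3

PUSH -15  -15
PUSH 4    -15 4
MOD       -3
PUSH 73   -3 73
OVER      -3 73 -3
ADD       -3 70
SWAP      70 -3
DIV       -23
DUP       -23 -23
OVER      -23 -23 -23
SWAP      -23 -23 -23
POP       -23 -23
PUSH 1    -23 -23 1
SWAP      -23 1 -23
POP       -23 1
OVER      -23 1 -23
MUL       -23 -23
POP       -23
PUSH 4    -23 4
PUSH 75   -23 4 75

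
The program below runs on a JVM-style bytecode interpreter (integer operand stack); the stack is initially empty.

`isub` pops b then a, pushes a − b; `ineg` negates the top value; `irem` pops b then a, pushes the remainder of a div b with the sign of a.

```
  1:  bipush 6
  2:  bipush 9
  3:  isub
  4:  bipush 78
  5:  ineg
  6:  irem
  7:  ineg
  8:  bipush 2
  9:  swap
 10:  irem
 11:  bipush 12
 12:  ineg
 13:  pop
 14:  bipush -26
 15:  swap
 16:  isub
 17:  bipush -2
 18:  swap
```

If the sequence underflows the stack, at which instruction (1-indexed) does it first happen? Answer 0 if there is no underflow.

0

bipush 6    6
bipush 9    6 9
isub        -3
bipush 78   -3 78
ineg        -3 -78
irem        -3
ineg        3
bipush 2    3 2
swap        2 3
irem        2
bipush 12   2 12
ineg        2 -12
pop         2
bipush -26  2 -26
swap        -26 2
isub        -28
bipush -2   -28 -2
swap        -2 -28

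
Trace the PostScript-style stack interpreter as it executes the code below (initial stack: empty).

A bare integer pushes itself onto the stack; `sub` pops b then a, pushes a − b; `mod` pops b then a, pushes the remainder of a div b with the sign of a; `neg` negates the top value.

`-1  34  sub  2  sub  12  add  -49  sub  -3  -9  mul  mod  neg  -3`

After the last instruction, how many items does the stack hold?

2

-1  -> -1
34  -> -1 34
sub -> -35
2   -> -35 2
sub -> -37
12  -> -37 12
add -> -25
-49 -> -25 -49
sub -> 24
-3  -> 24 -3
-9  -> 24 -3 -9
mul -> 24 27
mod -> 24
neg -> -24
-3  -> -24 -3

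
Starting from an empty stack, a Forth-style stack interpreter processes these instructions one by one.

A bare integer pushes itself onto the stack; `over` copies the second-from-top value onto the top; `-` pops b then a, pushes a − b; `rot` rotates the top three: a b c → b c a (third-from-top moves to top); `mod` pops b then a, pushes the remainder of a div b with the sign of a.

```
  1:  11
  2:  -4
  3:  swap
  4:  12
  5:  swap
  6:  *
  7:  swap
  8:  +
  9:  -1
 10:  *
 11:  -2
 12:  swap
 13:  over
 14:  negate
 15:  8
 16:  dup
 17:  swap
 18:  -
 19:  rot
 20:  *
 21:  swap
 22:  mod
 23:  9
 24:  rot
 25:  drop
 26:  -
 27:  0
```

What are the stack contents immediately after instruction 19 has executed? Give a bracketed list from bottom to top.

[-2, 2, 0, -128]

11     : [11]
-4     : [11, -4]
swap   : [-4, 11]
12     : [-4, 11, 12]
swap   : [-4, 12, 11]
*      : [-4, 132]
swap   : [132, -4]
+      : [128]
-1     : [128, -1]
*      : [-128]
-2     : [-128, -2]
swap   : [-2, -128]
over   : [-2, -128, -2]
negate : [-2, -128, 2]
8      : [-2, -128, 2, 8]
dup    : [-2, -128, 2, 8, 8]
swap   : [-2, -128, 2, 8, 8]
-      : [-2, -128, 2, 0]
rot    : [-2, 2, 0, -128]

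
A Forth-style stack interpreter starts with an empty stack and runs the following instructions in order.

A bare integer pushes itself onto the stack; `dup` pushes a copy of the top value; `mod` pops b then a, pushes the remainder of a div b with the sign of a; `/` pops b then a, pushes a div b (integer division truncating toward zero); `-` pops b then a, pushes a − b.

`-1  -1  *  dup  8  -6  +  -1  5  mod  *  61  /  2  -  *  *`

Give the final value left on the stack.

-1  -> [-1]
-1  -> [-1, -1]
*   -> [1]
dup -> [1, 1]
8   -> [1, 1, 8]
-6  -> [1, 1, 8, -6]
+   -> [1, 1, 2]
-1  -> [1, 1, 2, -1]
5   -> [1, 1, 2, -1, 5]
mod -> [1, 1, 2, -1]
*   -> [1, 1, -2]
61  -> [1, 1, -2, 61]
/   -> [1, 1, 0]
2   -> [1, 1, 0, 2]
-   -> [1, 1, -2]
*   -> [1, -2]
*   -> [-2]

-2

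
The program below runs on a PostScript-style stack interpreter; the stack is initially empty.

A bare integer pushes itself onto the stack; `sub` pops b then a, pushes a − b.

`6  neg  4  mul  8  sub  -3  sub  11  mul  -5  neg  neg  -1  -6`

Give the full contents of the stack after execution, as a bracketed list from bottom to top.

6   -> 6
neg -> -6
4   -> -6 4
mul -> -24
8   -> -24 8
sub -> -32
-3  -> -32 -3
sub -> -29
11  -> -29 11
mul -> -319
-5  -> -319 -5
neg -> -319 5
neg -> -319 -5
-1  -> -319 -5 -1
-6  -> -319 -5 -1 -6

[-319, -5, -1, -6]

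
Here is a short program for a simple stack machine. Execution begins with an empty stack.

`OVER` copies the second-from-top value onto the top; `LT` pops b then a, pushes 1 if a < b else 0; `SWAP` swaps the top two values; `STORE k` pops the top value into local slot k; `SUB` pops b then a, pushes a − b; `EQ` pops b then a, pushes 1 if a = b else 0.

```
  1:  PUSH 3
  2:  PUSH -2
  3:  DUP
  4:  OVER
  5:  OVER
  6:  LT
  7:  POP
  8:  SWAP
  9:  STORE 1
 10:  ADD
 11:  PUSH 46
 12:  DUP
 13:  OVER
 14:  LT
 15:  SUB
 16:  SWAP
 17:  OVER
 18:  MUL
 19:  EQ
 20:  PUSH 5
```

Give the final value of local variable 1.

-2

PUSH 3  : [3]
PUSH -2 : [3, -2]
DUP     : [3, -2, -2]
OVER    : [3, -2, -2, -2]
OVER    : [3, -2, -2, -2, -2]
LT      : [3, -2, -2, 0]
POP     : [3, -2, -2]
SWAP    : [3, -2, -2]
STORE 1 : [3, -2]
ADD     : [1]
PUSH 46 : [1, 46]
DUP     : [1, 46, 46]
OVER    : [1, 46, 46, 46]
LT      : [1, 46, 0]
SUB     : [1, 46]
SWAP    : [46, 1]
OVER    : [46, 1, 46]
MUL     : [46, 46]
EQ      : [1]
PUSH 5  : [1, 5]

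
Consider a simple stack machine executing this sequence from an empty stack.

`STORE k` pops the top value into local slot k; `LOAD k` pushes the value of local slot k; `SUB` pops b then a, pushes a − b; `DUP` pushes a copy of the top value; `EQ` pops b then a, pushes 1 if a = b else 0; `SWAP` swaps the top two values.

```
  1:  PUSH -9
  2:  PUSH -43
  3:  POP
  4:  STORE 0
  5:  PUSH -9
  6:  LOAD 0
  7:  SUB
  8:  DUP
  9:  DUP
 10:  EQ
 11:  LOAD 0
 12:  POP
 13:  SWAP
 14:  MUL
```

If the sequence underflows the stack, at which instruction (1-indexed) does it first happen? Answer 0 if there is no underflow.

0

PUSH -9  → -9
PUSH -43 → -9 -43
POP      → -9
STORE 0  → (empty)
PUSH -9  → -9
LOAD 0   → -9 -9
SUB      → 0
DUP      → 0 0
DUP      → 0 0 0
EQ       → 0 1
LOAD 0   → 0 1 -9
POP      → 0 1
SWAP     → 1 0
MUL      → 0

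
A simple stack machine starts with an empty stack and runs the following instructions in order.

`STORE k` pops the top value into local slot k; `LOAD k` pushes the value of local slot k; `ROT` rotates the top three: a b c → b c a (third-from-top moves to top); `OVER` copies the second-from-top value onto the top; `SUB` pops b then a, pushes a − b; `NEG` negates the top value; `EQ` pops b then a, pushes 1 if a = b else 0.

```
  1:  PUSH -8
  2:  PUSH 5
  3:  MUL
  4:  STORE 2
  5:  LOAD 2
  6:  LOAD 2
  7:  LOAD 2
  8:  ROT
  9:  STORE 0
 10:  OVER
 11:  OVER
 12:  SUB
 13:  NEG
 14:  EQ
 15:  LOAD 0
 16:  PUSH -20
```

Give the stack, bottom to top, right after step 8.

[-40, -40, -40]

PUSH -8 : -8
PUSH 5  : -8 5
MUL     : -40
STORE 2 : (empty)
LOAD 2  : -40
LOAD 2  : -40 -40
LOAD 2  : -40 -40 -40
ROT     : -40 -40 -40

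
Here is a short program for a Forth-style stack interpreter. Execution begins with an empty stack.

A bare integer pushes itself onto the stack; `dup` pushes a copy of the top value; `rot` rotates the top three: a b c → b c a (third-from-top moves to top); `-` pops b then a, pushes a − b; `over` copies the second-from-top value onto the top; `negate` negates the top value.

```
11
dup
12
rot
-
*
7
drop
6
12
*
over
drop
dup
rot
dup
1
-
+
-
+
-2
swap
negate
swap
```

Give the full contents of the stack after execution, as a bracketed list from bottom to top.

[-123, -2]

11      [11]
dup     [11, 11]
12      [11, 11, 12]
rot     [11, 12, 11]
-       [11, 1]
*       [11]
7       [11, 7]
drop    [11]
6       [11, 6]
12      [11, 6, 12]
*       [11, 72]
over    [11, 72, 11]
drop    [11, 72]
dup     [11, 72, 72]
rot     [72, 72, 11]
dup     [72, 72, 11, 11]
1       [72, 72, 11, 11, 1]
-       [72, 72, 11, 10]
+       [72, 72, 21]
-       [72, 51]
+       [123]
-2      [123, -2]
swap    [-2, 123]
negate  [-2, -123]
swap    [-123, -2]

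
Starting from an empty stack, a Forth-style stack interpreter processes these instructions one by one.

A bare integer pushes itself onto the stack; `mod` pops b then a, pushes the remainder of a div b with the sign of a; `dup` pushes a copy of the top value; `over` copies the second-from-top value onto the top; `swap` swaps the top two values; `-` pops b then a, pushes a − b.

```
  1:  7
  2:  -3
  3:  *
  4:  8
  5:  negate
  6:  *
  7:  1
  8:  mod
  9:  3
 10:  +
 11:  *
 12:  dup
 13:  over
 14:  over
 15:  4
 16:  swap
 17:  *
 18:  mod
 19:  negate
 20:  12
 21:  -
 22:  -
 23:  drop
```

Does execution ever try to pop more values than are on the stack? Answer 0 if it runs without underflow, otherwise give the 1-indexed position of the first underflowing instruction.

11

7       7
-3      7 -3
*       -21
8       -21 8
negate  -21 -8
*       168
1       168 1
mod     0
3       0 3
+       3
*  — needs 2 operands, stack has 1 → underflow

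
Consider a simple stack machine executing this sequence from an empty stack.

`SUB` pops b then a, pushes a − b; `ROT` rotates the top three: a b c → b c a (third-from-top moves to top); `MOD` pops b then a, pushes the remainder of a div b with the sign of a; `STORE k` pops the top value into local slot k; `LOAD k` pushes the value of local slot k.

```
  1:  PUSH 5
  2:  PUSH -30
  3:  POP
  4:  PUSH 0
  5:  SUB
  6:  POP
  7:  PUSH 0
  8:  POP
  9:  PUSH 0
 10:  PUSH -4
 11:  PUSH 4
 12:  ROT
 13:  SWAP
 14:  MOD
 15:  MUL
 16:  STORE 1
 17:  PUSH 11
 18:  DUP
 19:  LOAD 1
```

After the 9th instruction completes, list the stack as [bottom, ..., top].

[0]

PUSH 5   → 5
PUSH -30 → 5 -30
POP      → 5
PUSH 0   → 5 0
SUB      → 5
POP      → (empty)
PUSH 0   → 0
POP      → (empty)
PUSH 0   → 0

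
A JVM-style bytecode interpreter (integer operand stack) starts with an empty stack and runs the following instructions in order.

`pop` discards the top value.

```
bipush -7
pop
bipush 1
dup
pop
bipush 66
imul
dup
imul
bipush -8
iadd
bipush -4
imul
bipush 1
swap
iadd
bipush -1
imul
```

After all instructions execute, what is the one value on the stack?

bipush -7 -> -7
pop       -> (empty)
bipush 1  -> 1
dup       -> 1 1
pop       -> 1
bipush 66 -> 1 66
imul      -> 66
dup       -> 66 66
imul      -> 4356
bipush -8 -> 4356 -8
iadd      -> 4348
bipush -4 -> 4348 -4
imul      -> -17392
bipush 1  -> -17392 1
swap      -> 1 -17392
iadd      -> -17391
bipush -1 -> -17391 -1
imul      -> 17391

17391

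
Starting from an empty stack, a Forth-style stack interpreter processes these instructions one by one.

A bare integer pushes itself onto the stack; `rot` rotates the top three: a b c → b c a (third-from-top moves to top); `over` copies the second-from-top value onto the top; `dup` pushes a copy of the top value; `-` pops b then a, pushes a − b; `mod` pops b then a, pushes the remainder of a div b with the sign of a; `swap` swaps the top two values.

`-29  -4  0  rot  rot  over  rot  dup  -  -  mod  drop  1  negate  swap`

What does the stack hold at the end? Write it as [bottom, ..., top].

[-1, 0]

-29    → -29
-4     → -29 -4
0      → -29 -4 0
rot    → -4 0 -29
rot    → 0 -29 -4
over   → 0 -29 -4 -29
rot    → 0 -4 -29 -29
dup    → 0 -4 -29 -29 -29
-      → 0 -4 -29 0
-      → 0 -4 -29
mod    → 0 -4
drop   → 0
1      → 0 1
negate → 0 -1
swap   → -1 0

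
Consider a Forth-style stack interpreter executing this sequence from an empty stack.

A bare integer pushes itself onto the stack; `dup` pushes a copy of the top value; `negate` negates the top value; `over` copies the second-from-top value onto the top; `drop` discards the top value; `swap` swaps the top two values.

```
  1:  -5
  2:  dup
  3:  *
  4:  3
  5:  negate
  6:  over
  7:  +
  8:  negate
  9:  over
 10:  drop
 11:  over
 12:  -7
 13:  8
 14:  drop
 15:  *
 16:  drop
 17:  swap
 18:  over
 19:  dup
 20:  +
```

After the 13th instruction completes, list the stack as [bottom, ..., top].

[25, -22, 25, -7, 8]

-5     : [-5]
dup    : [-5, -5]
*      : [25]
3      : [25, 3]
negate : [25, -3]
over   : [25, -3, 25]
+      : [25, 22]
negate : [25, -22]
over   : [25, -22, 25]
drop   : [25, -22]
over   : [25, -22, 25]
-7     : [25, -22, 25, -7]
8      : [25, -22, 25, -7, 8]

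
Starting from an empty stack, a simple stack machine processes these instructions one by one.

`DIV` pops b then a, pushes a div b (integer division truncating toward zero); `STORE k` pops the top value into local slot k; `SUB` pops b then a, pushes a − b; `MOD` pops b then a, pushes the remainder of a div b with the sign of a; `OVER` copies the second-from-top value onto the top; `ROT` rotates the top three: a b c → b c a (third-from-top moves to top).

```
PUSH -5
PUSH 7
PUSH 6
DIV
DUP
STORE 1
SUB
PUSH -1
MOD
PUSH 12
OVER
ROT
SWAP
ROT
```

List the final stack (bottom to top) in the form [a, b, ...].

PUSH -5 : [-5]
PUSH 7  : [-5, 7]
PUSH 6  : [-5, 7, 6]
DIV     : [-5, 1]
DUP     : [-5, 1, 1]
STORE 1 : [-5, 1]
SUB     : [-6]
PUSH -1 : [-6, -1]
MOD     : [0]
PUSH 12 : [0, 12]
OVER    : [0, 12, 0]
ROT     : [12, 0, 0]
SWAP    : [12, 0, 0]
ROT     : [0, 0, 12]

[0, 0, 12]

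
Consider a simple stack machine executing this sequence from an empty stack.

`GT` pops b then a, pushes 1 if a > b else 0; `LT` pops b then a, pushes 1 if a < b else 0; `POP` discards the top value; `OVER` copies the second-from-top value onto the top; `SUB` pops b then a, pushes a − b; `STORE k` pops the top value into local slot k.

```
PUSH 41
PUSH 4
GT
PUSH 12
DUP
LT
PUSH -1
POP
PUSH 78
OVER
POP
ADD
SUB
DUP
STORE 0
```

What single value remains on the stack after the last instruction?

PUSH 41  [41]
PUSH 4   [41, 4]
GT       [1]
PUSH 12  [1, 12]
DUP      [1, 12, 12]
LT       [1, 0]
PUSH -1  [1, 0, -1]
POP      [1, 0]
PUSH 78  [1, 0, 78]
OVER     [1, 0, 78, 0]
POP      [1, 0, 78]
ADD      [1, 78]
SUB      [-77]
DUP      [-77, -77]
STORE 0  [-77]

-77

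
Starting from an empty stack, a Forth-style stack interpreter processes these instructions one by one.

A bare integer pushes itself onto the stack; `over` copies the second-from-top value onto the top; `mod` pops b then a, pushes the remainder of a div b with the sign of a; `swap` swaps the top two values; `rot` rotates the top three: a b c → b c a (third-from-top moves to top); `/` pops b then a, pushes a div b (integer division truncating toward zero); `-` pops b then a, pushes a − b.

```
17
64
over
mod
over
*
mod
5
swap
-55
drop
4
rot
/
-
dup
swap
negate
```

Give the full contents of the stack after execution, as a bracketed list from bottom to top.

17     : [17]
64     : [17, 64]
over   : [17, 64, 17]
mod    : [17, 13]
over   : [17, 13, 17]
*      : [17, 221]
mod    : [17]
5      : [17, 5]
swap   : [5, 17]
-55    : [5, 17, -55]
drop   : [5, 17]
4      : [5, 17, 4]
rot    : [17, 4, 5]
/      : [17, 0]
-      : [17]
dup    : [17, 17]
swap   : [17, 17]
negate : [17, -17]

[17, -17]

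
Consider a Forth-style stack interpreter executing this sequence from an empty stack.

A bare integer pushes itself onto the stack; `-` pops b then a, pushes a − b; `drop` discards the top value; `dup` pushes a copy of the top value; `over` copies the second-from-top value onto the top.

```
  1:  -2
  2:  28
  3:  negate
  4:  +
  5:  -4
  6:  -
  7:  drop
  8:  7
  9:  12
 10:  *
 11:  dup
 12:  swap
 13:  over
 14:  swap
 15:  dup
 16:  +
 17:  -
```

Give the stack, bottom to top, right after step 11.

[84, 84]

-2      -2
28      -2 28
negate  -2 -28
+       -30
-4      -30 -4
-       -26
drop    (empty)
7       7
12      7 12
*       84
dup     84 84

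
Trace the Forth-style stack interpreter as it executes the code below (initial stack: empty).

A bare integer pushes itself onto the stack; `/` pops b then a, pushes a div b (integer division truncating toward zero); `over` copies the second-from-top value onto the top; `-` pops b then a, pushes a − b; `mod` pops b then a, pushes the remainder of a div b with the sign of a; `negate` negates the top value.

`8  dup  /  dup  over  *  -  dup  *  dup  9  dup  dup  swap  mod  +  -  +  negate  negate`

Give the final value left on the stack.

8       [8]
dup     [8, 8]
/       [1]
dup     [1, 1]
over    [1, 1, 1]
*       [1, 1]
-       [0]
dup     [0, 0]
*       [0]
dup     [0, 0]
9       [0, 0, 9]
dup     [0, 0, 9, 9]
dup     [0, 0, 9, 9, 9]
swap    [0, 0, 9, 9, 9]
mod     [0, 0, 9, 0]
+       [0, 0, 9]
-       [0, -9]
+       [-9]
negate  [9]
negate  [-9]

-9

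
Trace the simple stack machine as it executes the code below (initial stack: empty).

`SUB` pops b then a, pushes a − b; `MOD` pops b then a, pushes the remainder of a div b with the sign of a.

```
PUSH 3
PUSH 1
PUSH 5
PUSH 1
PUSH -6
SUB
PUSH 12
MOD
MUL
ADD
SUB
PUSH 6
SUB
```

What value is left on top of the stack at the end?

PUSH 3  : [3]
PUSH 1  : [3, 1]
PUSH 5  : [3, 1, 5]
PUSH 1  : [3, 1, 5, 1]
PUSH -6 : [3, 1, 5, 1, -6]
SUB     : [3, 1, 5, 7]
PUSH 12 : [3, 1, 5, 7, 12]
MOD     : [3, 1, 5, 7]
MUL     : [3, 1, 35]
ADD     : [3, 36]
SUB     : [-33]
PUSH 6  : [-33, 6]
SUB     : [-39]

-39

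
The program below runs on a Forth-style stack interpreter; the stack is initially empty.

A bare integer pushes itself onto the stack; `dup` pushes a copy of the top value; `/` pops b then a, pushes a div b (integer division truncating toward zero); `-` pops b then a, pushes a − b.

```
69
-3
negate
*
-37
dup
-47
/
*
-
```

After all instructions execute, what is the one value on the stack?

69     : [69]
-3     : [69, -3]
negate : [69, 3]
*      : [207]
-37    : [207, -37]
dup    : [207, -37, -37]
-47    : [207, -37, -37, -47]
/      : [207, -37, 0]
*      : [207, 0]
-      : [207]

207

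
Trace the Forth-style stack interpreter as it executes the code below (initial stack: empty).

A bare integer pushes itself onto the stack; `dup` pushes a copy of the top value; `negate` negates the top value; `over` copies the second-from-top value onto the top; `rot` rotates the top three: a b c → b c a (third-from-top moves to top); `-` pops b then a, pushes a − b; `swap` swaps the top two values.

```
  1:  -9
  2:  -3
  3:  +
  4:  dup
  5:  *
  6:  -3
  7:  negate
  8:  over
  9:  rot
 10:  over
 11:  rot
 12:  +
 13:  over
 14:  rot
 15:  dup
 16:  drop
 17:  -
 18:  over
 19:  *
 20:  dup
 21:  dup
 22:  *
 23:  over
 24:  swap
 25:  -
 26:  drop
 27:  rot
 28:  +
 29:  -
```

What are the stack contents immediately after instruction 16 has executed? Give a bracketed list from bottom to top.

-9     → -9
-3     → -9 -3
+      → -12
dup    → -12 -12
*      → 144
-3     → 144 -3
negate → 144 3
over   → 144 3 144
rot    → 3 144 144
over   → 3 144 144 144
rot    → 3 144 144 144
+      → 3 144 288
over   → 3 144 288 144
rot    → 3 288 144 144
dup    → 3 288 144 144 144
drop   → 3 288 144 144

[3, 288, 144, 144]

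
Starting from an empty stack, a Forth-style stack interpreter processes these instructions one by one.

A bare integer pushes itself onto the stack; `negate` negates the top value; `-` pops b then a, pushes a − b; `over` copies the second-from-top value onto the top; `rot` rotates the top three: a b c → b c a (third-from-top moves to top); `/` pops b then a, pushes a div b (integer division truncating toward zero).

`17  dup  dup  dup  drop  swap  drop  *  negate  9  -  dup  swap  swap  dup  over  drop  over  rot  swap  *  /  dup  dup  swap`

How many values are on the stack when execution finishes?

17      [17]
dup     [17, 17]
dup     [17, 17, 17]
dup     [17, 17, 17, 17]
drop    [17, 17, 17]
swap    [17, 17, 17]
drop    [17, 17]
*       [289]
negate  [-289]
9       [-289, 9]
-       [-298]
dup     [-298, -298]
swap    [-298, -298]
swap    [-298, -298]
dup     [-298, -298, -298]
over    [-298, -298, -298, -298]
drop    [-298, -298, -298]
over    [-298, -298, -298, -298]
rot     [-298, -298, -298, -298]
swap    [-298, -298, -298, -298]
*       [-298, -298, 88804]
/       [-298, 0]
dup     [-298, 0, 0]
dup     [-298, 0, 0, 0]
swap    [-298, 0, 0, 0]

4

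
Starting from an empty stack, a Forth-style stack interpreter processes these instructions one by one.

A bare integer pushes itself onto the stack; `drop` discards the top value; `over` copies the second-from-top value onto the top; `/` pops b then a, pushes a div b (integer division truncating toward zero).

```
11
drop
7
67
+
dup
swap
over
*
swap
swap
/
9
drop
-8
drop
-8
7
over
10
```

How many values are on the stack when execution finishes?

11   : 11
drop : (empty)
7    : 7
67   : 7 67
+    : 74
dup  : 74 74
swap : 74 74
over : 74 74 74
*    : 74 5476
swap : 5476 74
swap : 74 5476
/    : 0
9    : 0 9
drop : 0
-8   : 0 -8
drop : 0
-8   : 0 -8
7    : 0 -8 7
over : 0 -8 7 -8
10   : 0 -8 7 -8 10

5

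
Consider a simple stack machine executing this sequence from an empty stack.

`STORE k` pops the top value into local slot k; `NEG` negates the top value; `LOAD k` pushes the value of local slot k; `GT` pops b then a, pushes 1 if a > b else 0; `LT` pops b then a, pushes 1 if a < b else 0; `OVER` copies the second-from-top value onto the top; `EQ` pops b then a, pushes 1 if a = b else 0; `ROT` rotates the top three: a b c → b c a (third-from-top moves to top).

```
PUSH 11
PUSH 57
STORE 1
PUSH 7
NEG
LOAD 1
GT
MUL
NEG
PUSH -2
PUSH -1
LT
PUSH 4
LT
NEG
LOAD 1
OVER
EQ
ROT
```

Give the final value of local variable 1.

57

PUSH 11 -> 11
PUSH 57 -> 11 57
STORE 1 -> 11
PUSH 7  -> 11 7
NEG     -> 11 -7
LOAD 1  -> 11 -7 57
GT      -> 11 0
MUL     -> 0
NEG     -> 0
PUSH -2 -> 0 -2
PUSH -1 -> 0 -2 -1
LT      -> 0 1
PUSH 4  -> 0 1 4
LT      -> 0 1
NEG     -> 0 -1
LOAD 1  -> 0 -1 57
OVER    -> 0 -1 57 -1
EQ      -> 0 -1 0
ROT     -> -1 0 0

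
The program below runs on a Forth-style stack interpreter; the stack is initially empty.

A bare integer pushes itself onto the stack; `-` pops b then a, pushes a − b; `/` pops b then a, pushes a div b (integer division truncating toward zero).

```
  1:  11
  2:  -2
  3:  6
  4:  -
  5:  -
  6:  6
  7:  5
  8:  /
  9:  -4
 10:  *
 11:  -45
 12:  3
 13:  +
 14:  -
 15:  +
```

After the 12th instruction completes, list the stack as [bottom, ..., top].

11  -> 11
-2  -> 11 -2
6   -> 11 -2 6
-   -> 11 -8
-   -> 19
6   -> 19 6
5   -> 19 6 5
/   -> 19 1
-4  -> 19 1 -4
*   -> 19 -4
-45 -> 19 -4 -45
3   -> 19 -4 -45 3

[19, -4, -45, 3]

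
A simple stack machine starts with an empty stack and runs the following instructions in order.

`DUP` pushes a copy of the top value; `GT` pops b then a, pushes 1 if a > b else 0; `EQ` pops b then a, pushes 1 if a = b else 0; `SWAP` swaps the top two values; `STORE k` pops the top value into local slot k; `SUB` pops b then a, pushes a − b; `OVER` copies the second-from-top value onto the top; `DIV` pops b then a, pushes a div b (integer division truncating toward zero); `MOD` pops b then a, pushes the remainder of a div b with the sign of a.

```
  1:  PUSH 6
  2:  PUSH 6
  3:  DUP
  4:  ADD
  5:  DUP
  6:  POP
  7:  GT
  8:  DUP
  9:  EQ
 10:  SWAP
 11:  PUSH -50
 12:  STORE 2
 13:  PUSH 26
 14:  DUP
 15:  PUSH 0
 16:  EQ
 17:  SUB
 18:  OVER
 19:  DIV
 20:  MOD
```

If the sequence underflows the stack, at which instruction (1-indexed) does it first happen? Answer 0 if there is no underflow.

10

PUSH 6 : 6
PUSH 6 : 6 6
DUP    : 6 6 6
ADD    : 6 12
DUP    : 6 12 12
POP    : 6 12
GT     : 0
DUP    : 0 0
EQ     : 1
SWAP  — needs 2 operands, stack has 1 → underflow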